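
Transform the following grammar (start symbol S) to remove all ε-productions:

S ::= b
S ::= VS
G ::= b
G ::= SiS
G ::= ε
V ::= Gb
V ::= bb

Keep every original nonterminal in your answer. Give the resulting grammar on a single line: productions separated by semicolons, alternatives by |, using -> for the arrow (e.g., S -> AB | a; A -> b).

Nullable set: {G}.
Drop G -> ε.
V -> Gb: G nullable, giving Gb | b.
Unchanged (no nullable symbols): S -> VS; S -> b; G -> SiS; G -> b; V -> bb.

S -> b | VS; G -> b | SiS; V -> b | Gb | bb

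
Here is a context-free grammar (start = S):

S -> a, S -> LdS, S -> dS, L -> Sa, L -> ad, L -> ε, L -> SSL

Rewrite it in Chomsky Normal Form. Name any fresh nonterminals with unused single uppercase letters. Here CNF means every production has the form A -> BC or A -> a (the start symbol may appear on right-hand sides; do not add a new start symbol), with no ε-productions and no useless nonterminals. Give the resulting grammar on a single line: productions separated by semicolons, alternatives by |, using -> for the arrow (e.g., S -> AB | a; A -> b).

S -> a | BS | LD; A -> a; B -> d; C -> SL; D -> BS; L -> AB | SA | SC | SS

Nullable: {L}; after ε-elimination: S -> a | dS | LdS; L -> SS | Sa | ad | SSL.
No unit productions to eliminate.
TERM: introduce A -> a, B -> d and substitute in every rule of length ≥2.
BIN: L -> SSL becomes L -> SC, C -> SL; S -> LBS becomes S -> LD, D -> BS.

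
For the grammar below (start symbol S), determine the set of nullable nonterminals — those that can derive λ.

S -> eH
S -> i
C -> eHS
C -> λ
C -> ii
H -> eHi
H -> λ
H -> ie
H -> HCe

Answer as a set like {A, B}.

Directly nullable (have an ε-rule): {C, H}.
Not nullable: S — each has a terminal in every rule's right-hand side or depends on a non-nullable symbol.

{C, H}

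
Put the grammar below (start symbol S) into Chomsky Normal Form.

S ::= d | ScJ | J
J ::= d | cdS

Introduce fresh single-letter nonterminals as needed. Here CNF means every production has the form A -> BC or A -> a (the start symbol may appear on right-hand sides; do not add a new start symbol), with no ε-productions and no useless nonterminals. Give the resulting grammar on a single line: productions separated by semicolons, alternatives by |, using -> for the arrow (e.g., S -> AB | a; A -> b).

No ε-productions.
After unit-elimination: S -> d | ScJ | cdS; J -> d | cdS.
TERM: introduce A -> c, B -> d and substitute in every rule of length ≥2.
BIN: J -> ABS becomes J -> AC, C -> BS; S -> ABS becomes S -> AD, D -> BS; S -> SAJ becomes S -> SE, E -> AJ.

S -> d | AD | SE; A -> c; B -> d; C -> BS; D -> BS; E -> AJ; J -> d | AC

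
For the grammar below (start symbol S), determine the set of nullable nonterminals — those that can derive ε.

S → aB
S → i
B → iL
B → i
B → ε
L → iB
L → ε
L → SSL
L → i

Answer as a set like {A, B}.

Directly nullable (have an ε-rule): {B, L}.
Not nullable: S — each has a terminal in every rule's right-hand side or depends on a non-nullable symbol.

{B, L}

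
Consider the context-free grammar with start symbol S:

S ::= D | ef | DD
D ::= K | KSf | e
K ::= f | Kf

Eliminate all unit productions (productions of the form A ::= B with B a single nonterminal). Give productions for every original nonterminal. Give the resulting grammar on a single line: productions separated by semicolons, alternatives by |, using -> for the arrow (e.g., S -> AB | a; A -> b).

S -> e | f | DD | Kf | ef | KSf; D -> e | f | Kf | KSf; K -> f | Kf

Unit productions: D->K, S->D.
Unit pairs (A ⇒* B via units): (D,K), (S,D), (S,K).
S: inherits non-unit rules of {D, K, S} → DD | KSf | Kf | e | ef | f.
D: inherits non-unit rules of {D, K} → KSf | Kf | e | f.
K: inherits non-unit rules of {K} → Kf | f.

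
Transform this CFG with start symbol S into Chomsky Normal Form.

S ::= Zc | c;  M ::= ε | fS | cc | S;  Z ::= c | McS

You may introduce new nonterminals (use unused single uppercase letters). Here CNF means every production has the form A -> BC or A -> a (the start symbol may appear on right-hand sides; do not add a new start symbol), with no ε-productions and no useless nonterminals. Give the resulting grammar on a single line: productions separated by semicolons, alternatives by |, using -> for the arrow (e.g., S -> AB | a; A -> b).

Nullable: {M}; after ε-elimination: S -> c | Zc; M -> S | cc | fS; Z -> c | cS | McS.
After unit-elimination: S -> c | Zc; M -> c | Zc | cc | fS; Z -> c | cS | McS.
TERM: introduce A -> c, B -> f and substitute in every rule of length ≥2.
BIN: Z -> MAS becomes Z -> MC, C -> AS.

S -> c | ZA; A -> c; B -> f; C -> AS; M -> c | AA | BS | ZA; Z -> c | AS | MC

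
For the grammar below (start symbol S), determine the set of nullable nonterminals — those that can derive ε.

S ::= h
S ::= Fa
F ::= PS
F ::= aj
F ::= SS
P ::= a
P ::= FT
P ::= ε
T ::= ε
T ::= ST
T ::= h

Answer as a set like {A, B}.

{P, T}

Directly nullable (have an ε-rule): {P, T}.
Not nullable: F, S — each has a terminal in every rule's right-hand side or depends on a non-nullable symbol.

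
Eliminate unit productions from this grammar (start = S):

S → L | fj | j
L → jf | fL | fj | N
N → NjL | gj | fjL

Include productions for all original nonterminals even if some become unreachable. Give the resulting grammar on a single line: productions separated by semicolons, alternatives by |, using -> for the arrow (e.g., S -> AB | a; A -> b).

S -> j | fL | fj | gj | jf | NjL | fjL; L -> fL | fj | gj | jf | NjL | fjL; N -> gj | NjL | fjL

Unit productions: L->N, S->L.
Unit pairs (A ⇒* B via units): (L,N), (S,L), (S,N).
S: inherits non-unit rules of {L, N, S} → NjL | fL | fj | fjL | gj | j | jf.
L: inherits non-unit rules of {L, N} → NjL | fL | fj | fjL | gj | jf.
N: inherits non-unit rules of {N} → NjL | fjL | gj.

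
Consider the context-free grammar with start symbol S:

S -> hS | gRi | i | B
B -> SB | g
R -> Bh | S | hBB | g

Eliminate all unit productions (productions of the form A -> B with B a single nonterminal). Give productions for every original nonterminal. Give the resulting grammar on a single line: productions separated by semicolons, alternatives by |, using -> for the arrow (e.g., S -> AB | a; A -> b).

S -> g | i | SB | hS | gRi; B -> g | SB; R -> g | i | Bh | SB | hS | gRi | hBB

Unit productions: R->S, S->B.
Unit pairs (A ⇒* B via units): (R,B), (R,S), (S,B).
S: inherits non-unit rules of {B, S} → SB | g | gRi | hS | i.
B: inherits non-unit rules of {B} → SB | g.
R: inherits non-unit rules of {B, R, S} → Bh | SB | g | gRi | hBB | hS | i.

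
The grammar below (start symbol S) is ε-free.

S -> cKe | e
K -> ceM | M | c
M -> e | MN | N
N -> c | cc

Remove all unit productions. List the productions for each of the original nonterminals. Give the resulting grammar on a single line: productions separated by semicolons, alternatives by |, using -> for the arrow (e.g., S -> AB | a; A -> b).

Unit productions: K->M, M->N.
Unit pairs (A ⇒* B via units): (K,M), (K,N), (M,N).
S: inherits non-unit rules of {S} → cKe | e.
K: inherits non-unit rules of {K, M, N} → MN | c | cc | ceM | e.
M: inherits non-unit rules of {M, N} → MN | c | cc | e.
N: inherits non-unit rules of {N} → c | cc.

S -> e | cKe; K -> c | e | MN | cc | ceM; M -> c | e | MN | cc; N -> c | cc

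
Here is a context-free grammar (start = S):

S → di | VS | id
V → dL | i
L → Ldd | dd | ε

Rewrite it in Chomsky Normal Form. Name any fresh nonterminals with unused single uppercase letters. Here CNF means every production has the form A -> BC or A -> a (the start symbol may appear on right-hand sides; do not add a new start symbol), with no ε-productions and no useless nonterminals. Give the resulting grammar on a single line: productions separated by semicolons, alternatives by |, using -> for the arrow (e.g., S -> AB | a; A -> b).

Nullable: {L}; after ε-elimination: S -> VS | di | id; L -> dd | Ldd; V -> d | i | dL.
No unit productions to eliminate.
TERM: introduce A -> d, B -> i and substitute in every rule of length ≥2.
BIN: L -> LAA becomes L -> LC, C -> AA.

S -> AB | BA | VS; A -> d; B -> i; C -> AA; L -> AA | LC; V -> d | i | AL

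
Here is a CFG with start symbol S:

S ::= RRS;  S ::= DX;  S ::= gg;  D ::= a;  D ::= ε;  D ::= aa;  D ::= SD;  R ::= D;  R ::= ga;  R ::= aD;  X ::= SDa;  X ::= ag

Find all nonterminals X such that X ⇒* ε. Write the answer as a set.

Directly nullable (have an ε-rule): {D}.
R is nullable via R -> D (every symbol on the right is already known nullable).
Not nullable: S, X — each has a terminal in every rule's right-hand side or depends on a non-nullable symbol.

{D, R}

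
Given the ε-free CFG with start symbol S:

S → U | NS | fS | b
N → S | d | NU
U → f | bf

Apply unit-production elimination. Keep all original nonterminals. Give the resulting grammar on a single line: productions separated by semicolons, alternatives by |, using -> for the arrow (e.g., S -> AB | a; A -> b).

S -> b | f | NS | bf | fS; N -> b | d | f | NS | NU | bf | fS; U -> f | bf

Unit productions: N->S, S->U.
Unit pairs (A ⇒* B via units): (N,S), (N,U), (S,U).
S: inherits non-unit rules of {S, U} → NS | b | bf | f | fS.
N: inherits non-unit rules of {N, S, U} → NS | NU | b | bf | d | f | fS.
U: inherits non-unit rules of {U} → bf | f.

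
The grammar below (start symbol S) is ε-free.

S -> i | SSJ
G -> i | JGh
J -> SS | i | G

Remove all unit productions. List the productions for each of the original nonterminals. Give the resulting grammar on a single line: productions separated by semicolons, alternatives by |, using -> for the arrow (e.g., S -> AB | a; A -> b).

S -> i | SSJ; G -> i | JGh; J -> i | SS | JGh

Unit productions: J->G.
Unit pairs (A ⇒* B via units): (J,G).
S: inherits non-unit rules of {S} → SSJ | i.
G: inherits non-unit rules of {G} → JGh | i.
J: inherits non-unit rules of {G, J} → JGh | SS | i.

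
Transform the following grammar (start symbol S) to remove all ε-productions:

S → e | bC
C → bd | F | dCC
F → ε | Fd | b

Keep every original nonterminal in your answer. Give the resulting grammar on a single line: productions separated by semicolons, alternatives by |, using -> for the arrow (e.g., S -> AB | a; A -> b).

S -> b | e | bC; C -> F | d | bd | dC | dCC; F -> b | d | Fd

Nullable set: {C, F}.
S -> bC: C nullable, giving b | bC.
C -> F: F nullable, giving F.
C -> dCC: C, C nullable, giving d | dC | dCC.
Drop F -> ε.
F -> Fd: F nullable, giving Fd | d.
Unchanged (no nullable symbols): S -> e; C -> bd; F -> b.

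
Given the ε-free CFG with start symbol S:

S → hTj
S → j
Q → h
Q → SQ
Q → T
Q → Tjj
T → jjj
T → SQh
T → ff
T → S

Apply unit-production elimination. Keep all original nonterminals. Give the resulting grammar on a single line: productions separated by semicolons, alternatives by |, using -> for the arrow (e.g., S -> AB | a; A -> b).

Unit productions: Q->T, T->S.
Unit pairs (A ⇒* B via units): (Q,S), (Q,T), (T,S).
S: inherits non-unit rules of {S} → hTj | j.
Q: inherits non-unit rules of {Q, S, T} → SQ | SQh | Tjj | ff | h | hTj | j | jjj.
T: inherits non-unit rules of {S, T} → SQh | ff | hTj | j | jjj.

S -> j | hTj; Q -> h | j | SQ | ff | SQh | Tjj | hTj | jjj; T -> j | ff | SQh | hTj | jjj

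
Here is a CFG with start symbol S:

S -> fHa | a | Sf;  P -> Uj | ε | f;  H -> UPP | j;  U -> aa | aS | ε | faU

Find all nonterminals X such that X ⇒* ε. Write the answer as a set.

{H, P, U}

Directly nullable (have an ε-rule): {P, U}.
H is nullable via H -> UPP (every symbol on the right is already known nullable).
Not nullable: S — each has a terminal in every rule's right-hand side or depends on a non-nullable symbol.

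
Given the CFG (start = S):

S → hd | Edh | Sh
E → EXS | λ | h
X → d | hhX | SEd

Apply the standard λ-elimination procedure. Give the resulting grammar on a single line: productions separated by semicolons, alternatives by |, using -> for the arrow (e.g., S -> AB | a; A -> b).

S -> Sh | dh | hd | Edh; E -> h | XS | EXS; X -> d | Sd | SEd | hhX

Nullable set: {E}.
S -> Edh: E nullable, giving Edh | dh.
Drop E -> λ.
E -> EXS: E nullable, giving EXS | XS.
X -> SEd: E nullable, giving SEd | Sd.
Unchanged (no nullable symbols): S -> Sh; S -> hd; E -> h; X -> d; X -> hhX.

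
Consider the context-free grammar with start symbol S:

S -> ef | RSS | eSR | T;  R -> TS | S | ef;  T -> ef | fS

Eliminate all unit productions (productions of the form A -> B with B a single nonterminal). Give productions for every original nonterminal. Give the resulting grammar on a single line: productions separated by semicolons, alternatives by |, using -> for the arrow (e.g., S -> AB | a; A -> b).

Unit productions: R->S, S->T.
Unit pairs (A ⇒* B via units): (R,S), (R,T), (S,T).
S: inherits non-unit rules of {S, T} → RSS | eSR | ef | fS.
R: inherits non-unit rules of {R, S, T} → RSS | TS | eSR | ef | fS.
T: inherits non-unit rules of {T} → ef | fS.

S -> ef | fS | RSS | eSR; R -> TS | ef | fS | RSS | eSR; T -> ef | fS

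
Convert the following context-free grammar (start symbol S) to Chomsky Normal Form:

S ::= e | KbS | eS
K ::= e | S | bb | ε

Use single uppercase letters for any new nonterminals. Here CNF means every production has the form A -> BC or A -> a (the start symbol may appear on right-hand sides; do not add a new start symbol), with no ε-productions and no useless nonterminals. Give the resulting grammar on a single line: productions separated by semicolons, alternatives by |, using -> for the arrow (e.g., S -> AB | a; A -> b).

Nullable: {K}; after ε-elimination: S -> e | bS | eS | KbS; K -> S | e | bb.
After unit-elimination: S -> e | bS | eS | KbS; K -> e | bS | bb | eS | KbS.
TERM: introduce A -> b, B -> e and substitute in every rule of length ≥2.
BIN: K -> KAS becomes K -> KC, C -> AS; S -> KAS becomes S -> KD, D -> AS.

S -> e | AS | BS | KD; A -> b; B -> e; C -> AS; D -> AS; K -> e | AA | AS | BS | KC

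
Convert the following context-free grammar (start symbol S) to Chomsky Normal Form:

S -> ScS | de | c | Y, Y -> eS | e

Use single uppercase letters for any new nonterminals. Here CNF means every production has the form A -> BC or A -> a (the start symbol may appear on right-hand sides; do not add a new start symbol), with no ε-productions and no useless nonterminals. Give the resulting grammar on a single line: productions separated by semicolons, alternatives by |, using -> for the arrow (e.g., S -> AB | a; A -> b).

No ε-productions.
After unit-elimination: S -> c | e | de | eS | ScS; Y -> e | eS.
TERM: introduce A -> c, B -> d, C -> e and substitute in every rule of length ≥2.
BIN: S -> SAS becomes S -> SD, D -> AS.
Drop unreachable/unproductive: Y.

S -> c | e | BC | CS | SD; A -> c; B -> d; C -> e; D -> AS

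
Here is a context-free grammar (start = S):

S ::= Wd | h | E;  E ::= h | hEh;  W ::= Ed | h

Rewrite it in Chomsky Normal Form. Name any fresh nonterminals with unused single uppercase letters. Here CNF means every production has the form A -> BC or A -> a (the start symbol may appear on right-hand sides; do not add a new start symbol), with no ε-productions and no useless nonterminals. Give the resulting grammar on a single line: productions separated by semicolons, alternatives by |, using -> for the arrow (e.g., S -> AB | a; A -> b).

No ε-productions.
After unit-elimination: S -> h | Wd | hEh; E -> h | hEh; W -> h | Ed.
TERM: introduce B -> d, A -> h and substitute in every rule of length ≥2.
BIN: E -> AEA becomes E -> AC, C -> EA; S -> AEA becomes S -> AD, D -> EA.

S -> h | AD | WB; A -> h; B -> d; C -> EA; D -> EA; E -> h | AC; W -> h | EB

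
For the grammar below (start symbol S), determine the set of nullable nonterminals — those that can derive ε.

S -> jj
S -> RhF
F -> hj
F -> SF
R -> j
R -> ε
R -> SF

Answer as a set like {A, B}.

{R}

Directly nullable (have an ε-rule): {R}.
Not nullable: F, S — each has a terminal in every rule's right-hand side or depends on a non-nullable symbol.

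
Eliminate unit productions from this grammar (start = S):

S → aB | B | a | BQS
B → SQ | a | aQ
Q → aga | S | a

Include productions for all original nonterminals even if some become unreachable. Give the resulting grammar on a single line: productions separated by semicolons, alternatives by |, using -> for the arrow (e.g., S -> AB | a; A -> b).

Unit productions: Q->S, S->B.
Unit pairs (A ⇒* B via units): (Q,B), (Q,S), (S,B).
S: inherits non-unit rules of {B, S} → BQS | SQ | a | aB | aQ.
B: inherits non-unit rules of {B} → SQ | a | aQ.
Q: inherits non-unit rules of {B, Q, S} → BQS | SQ | a | aB | aQ | aga.

S -> a | SQ | aB | aQ | BQS; B -> a | SQ | aQ; Q -> a | SQ | aB | aQ | BQS | aga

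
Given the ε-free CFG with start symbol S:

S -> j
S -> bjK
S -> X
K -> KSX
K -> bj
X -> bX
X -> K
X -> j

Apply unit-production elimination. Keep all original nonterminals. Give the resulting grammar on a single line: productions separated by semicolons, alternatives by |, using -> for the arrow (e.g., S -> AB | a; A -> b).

Unit productions: S->X, X->K.
Unit pairs (A ⇒* B via units): (S,K), (S,X), (X,K).
S: inherits non-unit rules of {K, S, X} → KSX | bX | bj | bjK | j.
K: inherits non-unit rules of {K} → KSX | bj.
X: inherits non-unit rules of {K, X} → KSX | bX | bj | j.

S -> j | bX | bj | KSX | bjK; K -> bj | KSX; X -> j | bX | bj | KSX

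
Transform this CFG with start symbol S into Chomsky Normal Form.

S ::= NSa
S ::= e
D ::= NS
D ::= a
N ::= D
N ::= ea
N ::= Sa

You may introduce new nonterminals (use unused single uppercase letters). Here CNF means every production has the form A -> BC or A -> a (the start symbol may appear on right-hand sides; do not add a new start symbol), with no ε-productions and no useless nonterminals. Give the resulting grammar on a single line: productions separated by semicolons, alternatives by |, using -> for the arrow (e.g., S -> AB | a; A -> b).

S -> e | NC; A -> a; B -> e; C -> SA; N -> a | BA | NS | SA

No ε-productions.
After unit-elimination: S -> e | NSa; D -> a | NS; N -> a | NS | Sa | ea.
TERM: introduce A -> a, B -> e and substitute in every rule of length ≥2.
BIN: S -> NSA becomes S -> NC, C -> SA.
Drop unreachable/unproductive: D.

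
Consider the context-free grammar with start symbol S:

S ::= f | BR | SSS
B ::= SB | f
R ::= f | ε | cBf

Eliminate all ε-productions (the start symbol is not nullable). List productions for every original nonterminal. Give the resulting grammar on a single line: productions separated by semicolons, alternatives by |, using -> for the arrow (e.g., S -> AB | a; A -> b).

S -> B | f | BR | SSS; B -> f | SB; R -> f | cBf

Nullable set: {R}.
S -> BR: R nullable, giving B | BR.
Drop R -> ε.
Unchanged (no nullable symbols): S -> SSS; S -> f; B -> SB; B -> f; R -> cBf; R -> f.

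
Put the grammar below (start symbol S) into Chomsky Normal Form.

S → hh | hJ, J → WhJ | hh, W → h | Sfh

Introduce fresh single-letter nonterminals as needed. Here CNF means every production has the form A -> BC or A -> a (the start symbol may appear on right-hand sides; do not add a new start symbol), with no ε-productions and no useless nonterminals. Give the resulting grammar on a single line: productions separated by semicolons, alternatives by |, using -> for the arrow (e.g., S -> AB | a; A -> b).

S -> AA | AJ; A -> h; B -> f; C -> AJ; D -> BA; J -> AA | WC; W -> h | SD

No ε-productions.
No unit productions to eliminate.
TERM: introduce B -> f, A -> h and substitute in every rule of length ≥2.
BIN: J -> WAJ becomes J -> WC, C -> AJ; W -> SBA becomes W -> SD, D -> BA.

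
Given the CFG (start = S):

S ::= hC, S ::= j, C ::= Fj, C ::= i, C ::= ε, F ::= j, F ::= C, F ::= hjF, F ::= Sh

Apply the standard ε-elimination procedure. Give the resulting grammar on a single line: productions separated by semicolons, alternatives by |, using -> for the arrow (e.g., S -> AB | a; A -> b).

Nullable set: {C, F}.
S -> hC: C nullable, giving h | hC.
Drop C -> ε.
C -> Fj: F nullable, giving Fj | j.
F -> C: C nullable, giving C.
F -> hjF: F nullable, giving hj | hjF.
Unchanged (no nullable symbols): S -> j; C -> i; F -> Sh; F -> j.

S -> h | j | hC; C -> i | j | Fj; F -> C | j | Sh | hj | hjF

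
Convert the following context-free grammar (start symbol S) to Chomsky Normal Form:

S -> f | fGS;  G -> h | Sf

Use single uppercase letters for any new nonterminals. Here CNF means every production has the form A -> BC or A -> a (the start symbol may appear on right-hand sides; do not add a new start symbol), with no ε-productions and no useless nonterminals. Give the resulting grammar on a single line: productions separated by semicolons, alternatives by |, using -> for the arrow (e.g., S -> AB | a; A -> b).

No ε-productions.
No unit productions to eliminate.
TERM: introduce A -> f and substitute in every rule of length ≥2.
BIN: S -> AGS becomes S -> AB, B -> GS.

S -> f | AB; A -> f; B -> GS; G -> h | SA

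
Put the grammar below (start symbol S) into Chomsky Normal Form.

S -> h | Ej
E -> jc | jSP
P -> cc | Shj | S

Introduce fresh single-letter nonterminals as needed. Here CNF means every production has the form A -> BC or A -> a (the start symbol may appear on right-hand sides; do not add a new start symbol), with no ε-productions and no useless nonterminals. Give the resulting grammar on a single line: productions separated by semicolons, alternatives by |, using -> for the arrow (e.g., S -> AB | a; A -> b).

S -> h | EA; A -> j; B -> c; C -> h; D -> SP; E -> AB | AD; F -> CA; P -> h | BB | EA | SF

No ε-productions.
After unit-elimination: S -> h | Ej; E -> jc | jSP; P -> h | Ej | cc | Shj.
TERM: introduce B -> c, C -> h, A -> j and substitute in every rule of length ≥2.
BIN: E -> ASP becomes E -> AD, D -> SP; P -> SCA becomes P -> SF, F -> CA.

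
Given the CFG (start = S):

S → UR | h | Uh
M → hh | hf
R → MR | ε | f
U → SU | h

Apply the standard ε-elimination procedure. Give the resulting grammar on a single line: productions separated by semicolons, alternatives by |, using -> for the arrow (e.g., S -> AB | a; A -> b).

S -> U | h | UR | Uh; M -> hf | hh; R -> M | f | MR; U -> h | SU

Nullable set: {R}.
S -> UR: R nullable, giving U | UR.
Drop R -> ε.
R -> MR: R nullable, giving M | MR.
Unchanged (no nullable symbols): S -> Uh; S -> h; M -> hf; M -> hh; R -> f; U -> SU; U -> h.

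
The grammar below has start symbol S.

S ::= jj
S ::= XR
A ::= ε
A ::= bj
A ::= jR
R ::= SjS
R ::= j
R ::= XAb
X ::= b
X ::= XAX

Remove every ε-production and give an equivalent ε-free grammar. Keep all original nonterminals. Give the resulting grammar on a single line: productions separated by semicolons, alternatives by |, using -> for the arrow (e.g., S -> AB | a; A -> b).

S -> XR | jj; A -> bj | jR; R -> j | Xb | SjS | XAb; X -> b | XX | XAX

Nullable set: {A}.
Drop A -> ε.
R -> XAb: A nullable, giving XAb | Xb.
X -> XAX: A nullable, giving XAX | XX.
Unchanged (no nullable symbols): S -> XR; S -> jj; A -> bj; A -> jR; R -> SjS; R -> j; X -> b.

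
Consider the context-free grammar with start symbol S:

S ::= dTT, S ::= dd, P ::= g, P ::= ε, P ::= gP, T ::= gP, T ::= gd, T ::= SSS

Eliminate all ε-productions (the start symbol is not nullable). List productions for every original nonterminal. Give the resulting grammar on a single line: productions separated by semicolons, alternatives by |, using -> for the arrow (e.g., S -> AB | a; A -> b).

S -> dd | dTT; P -> g | gP; T -> g | gP | gd | SSS

Nullable set: {P}.
Drop P -> ε.
P -> gP: P nullable, giving g | gP.
T -> gP: P nullable, giving g | gP.
Unchanged (no nullable symbols): S -> dTT; S -> dd; P -> g; T -> SSS; T -> gd.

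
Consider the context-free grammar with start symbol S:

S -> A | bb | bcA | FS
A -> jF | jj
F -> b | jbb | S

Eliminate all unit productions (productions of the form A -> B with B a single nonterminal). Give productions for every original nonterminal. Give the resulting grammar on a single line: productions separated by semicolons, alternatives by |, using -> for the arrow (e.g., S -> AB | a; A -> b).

Unit productions: F->S, S->A.
Unit pairs (A ⇒* B via units): (F,A), (F,S), (S,A).
S: inherits non-unit rules of {A, S} → FS | bb | bcA | jF | jj.
A: inherits non-unit rules of {A} → jF | jj.
F: inherits non-unit rules of {A, F, S} → FS | b | bb | bcA | jF | jbb | jj.

S -> FS | bb | jF | jj | bcA; A -> jF | jj; F -> b | FS | bb | jF | jj | bcA | jbb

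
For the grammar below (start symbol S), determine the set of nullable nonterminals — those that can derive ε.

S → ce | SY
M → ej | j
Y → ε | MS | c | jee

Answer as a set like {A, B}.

{Y}

Directly nullable (have an ε-rule): {Y}.
Not nullable: M, S — each has a terminal in every rule's right-hand side or depends on a non-nullable symbol.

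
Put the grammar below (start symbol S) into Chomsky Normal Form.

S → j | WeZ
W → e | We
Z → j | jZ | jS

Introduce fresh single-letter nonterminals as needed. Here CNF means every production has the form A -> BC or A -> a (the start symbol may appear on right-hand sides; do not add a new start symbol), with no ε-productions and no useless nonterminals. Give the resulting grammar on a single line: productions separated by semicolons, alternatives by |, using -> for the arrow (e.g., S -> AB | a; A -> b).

No ε-productions.
No unit productions to eliminate.
TERM: introduce A -> e, B -> j and substitute in every rule of length ≥2.
BIN: S -> WAZ becomes S -> WC, C -> AZ.

S -> j | WC; A -> e; B -> j; C -> AZ; W -> e | WA; Z -> j | BS | BZ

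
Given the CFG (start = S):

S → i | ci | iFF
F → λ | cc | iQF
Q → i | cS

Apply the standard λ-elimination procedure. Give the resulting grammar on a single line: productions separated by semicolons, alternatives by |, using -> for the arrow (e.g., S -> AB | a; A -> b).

S -> i | ci | iF | iFF; F -> cc | iQ | iQF; Q -> i | cS

Nullable set: {F}.
S -> iFF: F, F nullable, giving i | iF | iFF.
Drop F -> λ.
F -> iQF: F nullable, giving iQ | iQF.
Unchanged (no nullable symbols): S -> ci; S -> i; F -> cc; Q -> cS; Q -> i.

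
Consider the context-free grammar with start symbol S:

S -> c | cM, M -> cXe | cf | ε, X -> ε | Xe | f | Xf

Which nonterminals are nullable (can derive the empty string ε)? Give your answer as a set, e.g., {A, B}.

{M, X}

Directly nullable (have an ε-rule): {M, X}.
Not nullable: S — each has a terminal in every rule's right-hand side or depends on a non-nullable symbol.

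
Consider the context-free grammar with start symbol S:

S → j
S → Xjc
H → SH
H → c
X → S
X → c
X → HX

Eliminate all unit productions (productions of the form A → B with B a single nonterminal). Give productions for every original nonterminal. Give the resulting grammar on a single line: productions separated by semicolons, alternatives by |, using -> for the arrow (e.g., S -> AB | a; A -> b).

Unit productions: X->S.
Unit pairs (A ⇒* B via units): (X,S).
S: inherits non-unit rules of {S} → Xjc | j.
H: inherits non-unit rules of {H} → SH | c.
X: inherits non-unit rules of {S, X} → HX | Xjc | c | j.

S -> j | Xjc; H -> c | SH; X -> c | j | HX | Xjc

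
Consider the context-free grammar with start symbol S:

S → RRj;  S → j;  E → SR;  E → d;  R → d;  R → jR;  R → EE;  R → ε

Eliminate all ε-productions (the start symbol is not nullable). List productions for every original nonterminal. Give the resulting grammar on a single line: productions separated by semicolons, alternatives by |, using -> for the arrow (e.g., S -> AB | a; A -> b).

S -> j | Rj | RRj; E -> S | d | SR; R -> d | j | EE | jR

Nullable set: {R}.
S -> RRj: R, R nullable, giving RRj | Rj | j.
E -> SR: R nullable, giving S | SR.
Drop R -> ε.
R -> jR: R nullable, giving j | jR.
Unchanged (no nullable symbols): S -> j; E -> d; R -> EE; R -> d.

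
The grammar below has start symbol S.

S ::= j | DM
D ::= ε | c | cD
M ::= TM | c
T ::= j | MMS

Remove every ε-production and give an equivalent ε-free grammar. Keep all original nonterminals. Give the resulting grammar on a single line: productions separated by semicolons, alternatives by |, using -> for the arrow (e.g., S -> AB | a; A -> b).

Nullable set: {D}.
S -> DM: D nullable, giving DM | M.
Drop D -> ε.
D -> cD: D nullable, giving c | cD.
Unchanged (no nullable symbols): S -> j; D -> c; M -> TM; M -> c; T -> MMS; T -> j.

S -> M | j | DM; D -> c | cD; M -> c | TM; T -> j | MMS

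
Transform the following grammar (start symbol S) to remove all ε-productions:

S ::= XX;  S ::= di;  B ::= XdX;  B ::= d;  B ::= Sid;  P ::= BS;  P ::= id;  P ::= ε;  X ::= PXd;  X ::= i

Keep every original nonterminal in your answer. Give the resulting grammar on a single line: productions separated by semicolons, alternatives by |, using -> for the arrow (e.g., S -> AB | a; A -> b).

S -> XX | di; B -> d | Sid | XdX; P -> BS | id; X -> i | Xd | PXd

Nullable set: {P}.
Drop P -> ε.
X -> PXd: P nullable, giving PXd | Xd.
Unchanged (no nullable symbols): S -> XX; S -> di; B -> Sid; B -> XdX; B -> d; P -> BS; P -> id; X -> i.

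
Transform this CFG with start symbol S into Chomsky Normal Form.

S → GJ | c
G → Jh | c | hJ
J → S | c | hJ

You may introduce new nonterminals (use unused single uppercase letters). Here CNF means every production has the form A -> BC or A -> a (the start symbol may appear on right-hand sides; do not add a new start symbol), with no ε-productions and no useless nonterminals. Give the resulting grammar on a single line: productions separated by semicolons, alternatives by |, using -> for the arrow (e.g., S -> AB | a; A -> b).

S -> c | GJ; A -> h; G -> c | AJ | JA; J -> c | AJ | GJ

No ε-productions.
After unit-elimination: S -> c | GJ; G -> c | Jh | hJ; J -> c | GJ | hJ.
TERM: introduce A -> h and substitute in every rule of length ≥2.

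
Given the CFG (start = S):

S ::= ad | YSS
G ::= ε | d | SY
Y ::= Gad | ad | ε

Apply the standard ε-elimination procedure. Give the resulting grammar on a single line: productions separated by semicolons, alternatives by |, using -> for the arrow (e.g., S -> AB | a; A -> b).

Nullable set: {G, Y}.
S -> YSS: Y nullable, giving SS | YSS.
Drop G -> ε.
G -> SY: Y nullable, giving S | SY.
Drop Y -> ε.
Y -> Gad: G nullable, giving Gad | ad.
Unchanged (no nullable symbols): S -> ad; G -> d; Y -> ad.

S -> SS | ad | YSS; G -> S | d | SY; Y -> ad | Gad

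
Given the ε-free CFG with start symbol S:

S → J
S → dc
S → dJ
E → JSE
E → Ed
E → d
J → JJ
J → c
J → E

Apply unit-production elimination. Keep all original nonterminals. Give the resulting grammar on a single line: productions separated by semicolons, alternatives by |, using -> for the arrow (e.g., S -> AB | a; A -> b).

S -> c | d | Ed | JJ | dJ | dc | JSE; E -> d | Ed | JSE; J -> c | d | Ed | JJ | JSE

Unit productions: J->E, S->J.
Unit pairs (A ⇒* B via units): (J,E), (S,E), (S,J).
S: inherits non-unit rules of {E, J, S} → Ed | JJ | JSE | c | d | dJ | dc.
E: inherits non-unit rules of {E} → Ed | JSE | d.
J: inherits non-unit rules of {E, J} → Ed | JJ | JSE | c | d.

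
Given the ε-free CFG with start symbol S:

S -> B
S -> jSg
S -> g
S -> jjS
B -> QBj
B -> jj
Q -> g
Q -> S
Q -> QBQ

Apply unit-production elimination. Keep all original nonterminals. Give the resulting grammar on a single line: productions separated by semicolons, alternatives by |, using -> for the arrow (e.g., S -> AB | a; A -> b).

Unit productions: Q->S, S->B.
Unit pairs (A ⇒* B via units): (Q,B), (Q,S), (S,B).
S: inherits non-unit rules of {B, S} → QBj | g | jSg | jj | jjS.
B: inherits non-unit rules of {B} → QBj | jj.
Q: inherits non-unit rules of {B, Q, S} → QBQ | QBj | g | jSg | jj | jjS.

S -> g | jj | QBj | jSg | jjS; B -> jj | QBj; Q -> g | jj | QBQ | QBj | jSg | jjS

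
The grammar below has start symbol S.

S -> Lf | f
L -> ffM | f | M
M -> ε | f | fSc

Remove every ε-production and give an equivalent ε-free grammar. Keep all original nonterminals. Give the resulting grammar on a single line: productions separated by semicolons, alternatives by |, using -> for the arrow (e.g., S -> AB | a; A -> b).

Nullable set: {L, M}.
S -> Lf: L nullable, giving Lf | f.
L -> M: M nullable, giving M.
L -> ffM: M nullable, giving ff | ffM.
Drop M -> ε.
Unchanged (no nullable symbols): S -> f; L -> f; M -> f; M -> fSc.

S -> f | Lf; L -> M | f | ff | ffM; M -> f | fSc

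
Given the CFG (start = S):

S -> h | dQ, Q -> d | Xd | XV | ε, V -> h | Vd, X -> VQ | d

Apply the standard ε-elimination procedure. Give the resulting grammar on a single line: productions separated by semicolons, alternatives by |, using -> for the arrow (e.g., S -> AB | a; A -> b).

Nullable set: {Q}.
S -> dQ: Q nullable, giving d | dQ.
Drop Q -> ε.
X -> VQ: Q nullable, giving V | VQ.
Unchanged (no nullable symbols): S -> h; Q -> XV; Q -> Xd; Q -> d; V -> Vd; V -> h; X -> d.

S -> d | h | dQ; Q -> d | XV | Xd; V -> h | Vd; X -> V | d | VQ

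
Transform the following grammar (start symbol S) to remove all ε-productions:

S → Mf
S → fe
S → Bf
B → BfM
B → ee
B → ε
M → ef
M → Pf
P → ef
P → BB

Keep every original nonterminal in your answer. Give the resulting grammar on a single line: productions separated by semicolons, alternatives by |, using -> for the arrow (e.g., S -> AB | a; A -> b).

S -> f | Bf | Mf | fe; B -> ee | fM | BfM; M -> f | Pf | ef; P -> B | BB | ef

Nullable set: {B, P}.
S -> Bf: B nullable, giving Bf | f.
Drop B -> ε.
B -> BfM: B nullable, giving BfM | fM.
M -> Pf: P nullable, giving Pf | f.
P -> BB: B, B nullable, giving B | BB.
Unchanged (no nullable symbols): S -> Mf; S -> fe; B -> ee; M -> ef; P -> ef.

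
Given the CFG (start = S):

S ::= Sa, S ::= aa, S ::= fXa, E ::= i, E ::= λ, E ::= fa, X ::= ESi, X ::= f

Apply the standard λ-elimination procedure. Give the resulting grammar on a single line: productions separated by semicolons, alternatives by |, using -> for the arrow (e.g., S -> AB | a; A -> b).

S -> Sa | aa | fXa; E -> i | fa; X -> f | Si | ESi

Nullable set: {E}.
Drop E -> λ.
X -> ESi: E nullable, giving ESi | Si.
Unchanged (no nullable symbols): S -> Sa; S -> aa; S -> fXa; E -> fa; E -> i; X -> f.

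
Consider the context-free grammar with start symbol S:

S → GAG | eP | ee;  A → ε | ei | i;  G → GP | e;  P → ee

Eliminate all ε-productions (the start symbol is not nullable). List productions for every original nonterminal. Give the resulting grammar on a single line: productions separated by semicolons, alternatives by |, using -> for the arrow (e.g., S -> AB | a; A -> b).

Nullable set: {A}.
S -> GAG: A nullable, giving GAG | GG.
Drop A -> ε.
Unchanged (no nullable symbols): S -> eP; S -> ee; A -> ei; A -> i; G -> GP; G -> e; P -> ee.

S -> GG | eP | ee | GAG; A -> i | ei; G -> e | GP; P -> ee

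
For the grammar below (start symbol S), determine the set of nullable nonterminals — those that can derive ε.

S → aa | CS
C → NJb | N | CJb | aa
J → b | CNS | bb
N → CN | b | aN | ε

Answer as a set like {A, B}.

{C, N}

Directly nullable (have an ε-rule): {N}.
C is nullable via C -> N (every symbol on the right is already known nullable).
Not nullable: J, S — each has a terminal in every rule's right-hand side or depends on a non-nullable symbol.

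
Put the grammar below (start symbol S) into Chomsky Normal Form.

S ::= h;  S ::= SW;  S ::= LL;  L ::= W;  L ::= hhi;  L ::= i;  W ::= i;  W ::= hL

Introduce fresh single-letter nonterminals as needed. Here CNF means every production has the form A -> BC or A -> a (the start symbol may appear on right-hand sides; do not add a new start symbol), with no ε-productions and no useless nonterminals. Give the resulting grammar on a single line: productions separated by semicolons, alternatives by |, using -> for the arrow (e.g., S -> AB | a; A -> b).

No ε-productions.
After unit-elimination: S -> h | LL | SW; L -> i | hL | hhi; W -> i | hL.
TERM: introduce A -> h, B -> i and substitute in every rule of length ≥2.
BIN: L -> AAB becomes L -> AC, C -> AB.

S -> h | LL | SW; A -> h; B -> i; C -> AB; L -> i | AC | AL; W -> i | AL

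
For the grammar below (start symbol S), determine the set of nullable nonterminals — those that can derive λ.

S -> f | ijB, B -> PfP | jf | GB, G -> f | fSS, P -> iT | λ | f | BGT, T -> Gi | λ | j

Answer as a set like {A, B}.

{P, T}

Directly nullable (have an ε-rule): {P, T}.
Not nullable: B, G, S — each has a terminal in every rule's right-hand side or depends on a non-nullable symbol.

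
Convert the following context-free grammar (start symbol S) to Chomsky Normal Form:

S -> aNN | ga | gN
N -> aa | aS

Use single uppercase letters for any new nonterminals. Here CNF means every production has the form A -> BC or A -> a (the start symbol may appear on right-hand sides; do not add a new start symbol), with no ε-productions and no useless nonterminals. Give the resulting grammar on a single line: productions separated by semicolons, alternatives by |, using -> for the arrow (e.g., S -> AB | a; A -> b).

S -> AC | BA | BN; A -> a; B -> g; C -> NN; N -> AA | AS

No ε-productions.
No unit productions to eliminate.
TERM: introduce A -> a, B -> g and substitute in every rule of length ≥2.
BIN: S -> ANN becomes S -> AC, C -> NN.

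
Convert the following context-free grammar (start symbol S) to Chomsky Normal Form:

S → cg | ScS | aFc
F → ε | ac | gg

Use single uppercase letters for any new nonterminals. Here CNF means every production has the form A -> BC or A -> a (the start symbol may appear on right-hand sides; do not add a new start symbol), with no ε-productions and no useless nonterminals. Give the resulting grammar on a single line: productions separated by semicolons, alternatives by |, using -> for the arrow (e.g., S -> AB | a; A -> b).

Nullable: {F}; after ε-elimination: S -> ac | cg | ScS | aFc; F -> ac | gg.
No unit productions to eliminate.
TERM: introduce A -> a, B -> c, C -> g and substitute in every rule of length ≥2.
BIN: S -> AFB becomes S -> AD, D -> FB; S -> SBS becomes S -> SE, E -> BS.

S -> AB | AD | BC | SE; A -> a; B -> c; C -> g; D -> FB; E -> BS; F -> AB | CC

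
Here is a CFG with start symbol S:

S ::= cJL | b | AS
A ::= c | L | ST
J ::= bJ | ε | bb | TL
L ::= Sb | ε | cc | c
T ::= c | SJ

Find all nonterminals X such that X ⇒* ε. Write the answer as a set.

Directly nullable (have an ε-rule): {J, L}.
A is nullable via A -> L (every symbol on the right is already known nullable).
Not nullable: S, T — each has a terminal in every rule's right-hand side or depends on a non-nullable symbol.

{A, J, L}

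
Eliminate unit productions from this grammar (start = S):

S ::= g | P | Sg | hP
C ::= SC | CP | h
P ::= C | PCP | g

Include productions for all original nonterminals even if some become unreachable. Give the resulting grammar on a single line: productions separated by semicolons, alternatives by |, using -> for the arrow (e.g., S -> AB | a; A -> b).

Unit productions: P->C, S->P.
Unit pairs (A ⇒* B via units): (P,C), (S,C), (S,P).
S: inherits non-unit rules of {C, P, S} → CP | PCP | SC | Sg | g | h | hP.
C: inherits non-unit rules of {C} → CP | SC | h.
P: inherits non-unit rules of {C, P} → CP | PCP | SC | g | h.

S -> g | h | CP | SC | Sg | hP | PCP; C -> h | CP | SC; P -> g | h | CP | SC | PCP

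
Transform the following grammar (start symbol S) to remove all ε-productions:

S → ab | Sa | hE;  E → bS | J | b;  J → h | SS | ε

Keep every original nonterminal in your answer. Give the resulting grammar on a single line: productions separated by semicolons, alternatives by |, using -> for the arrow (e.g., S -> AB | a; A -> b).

Nullable set: {E, J}.
S -> hE: E nullable, giving h | hE.
E -> J: J nullable, giving J.
Drop J -> ε.
Unchanged (no nullable symbols): S -> Sa; S -> ab; E -> b; E -> bS; J -> SS; J -> h.

S -> h | Sa | ab | hE; E -> J | b | bS; J -> h | SS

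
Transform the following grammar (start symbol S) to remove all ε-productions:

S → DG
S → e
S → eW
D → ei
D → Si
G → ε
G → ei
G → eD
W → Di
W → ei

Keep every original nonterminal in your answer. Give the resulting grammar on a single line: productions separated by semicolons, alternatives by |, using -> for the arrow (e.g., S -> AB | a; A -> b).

Nullable set: {G}.
S -> DG: G nullable, giving D | DG.
Drop G -> ε.
Unchanged (no nullable symbols): S -> e; S -> eW; D -> Si; D -> ei; G -> eD; G -> ei; W -> Di; W -> ei.

S -> D | e | DG | eW; D -> Si | ei; G -> eD | ei; W -> Di | ei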